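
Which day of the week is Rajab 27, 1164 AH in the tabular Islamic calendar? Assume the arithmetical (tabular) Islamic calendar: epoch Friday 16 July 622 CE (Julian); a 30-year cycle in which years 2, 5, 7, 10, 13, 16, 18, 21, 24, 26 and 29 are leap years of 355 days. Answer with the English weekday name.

Monday

In the Gregorian calendar this is 21 June 1751 (JDN 2360771).
Since JDN mod 7 = 0 (0 = Monday), the day is Monday.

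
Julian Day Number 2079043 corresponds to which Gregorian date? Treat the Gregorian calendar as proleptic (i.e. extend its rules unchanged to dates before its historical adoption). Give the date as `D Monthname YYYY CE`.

15 February 980 CE

JDN 2451545 is 1 Jan 2000; 2079043 is −372502 days from there.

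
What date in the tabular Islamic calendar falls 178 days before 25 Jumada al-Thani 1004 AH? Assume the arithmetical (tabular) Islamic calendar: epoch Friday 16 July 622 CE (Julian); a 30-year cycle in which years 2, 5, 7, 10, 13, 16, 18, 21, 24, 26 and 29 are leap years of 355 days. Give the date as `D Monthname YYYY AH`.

Counting 178 days back from JDN 2304042 reaches JDN 2303864, which is 25 Dhu al-Hijjah 1003 AH.

25 Dhu al-Hijjah 1003 AH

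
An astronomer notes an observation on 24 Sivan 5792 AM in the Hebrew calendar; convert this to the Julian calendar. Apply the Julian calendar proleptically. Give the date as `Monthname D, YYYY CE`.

Julian Day Number of the source date = 2463387.
Converting JDN 2463387 to the Julian calendar gives 21 May 2032 CE.

May 21, 2032 CE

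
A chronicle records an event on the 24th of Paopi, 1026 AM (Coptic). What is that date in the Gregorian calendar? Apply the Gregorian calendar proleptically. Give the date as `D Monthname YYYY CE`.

29 October 1309 CE

Julian Day Number of the source date = 2199464.
Converting JDN 2199464 to the Gregorian calendar gives 29 October 1309 CE.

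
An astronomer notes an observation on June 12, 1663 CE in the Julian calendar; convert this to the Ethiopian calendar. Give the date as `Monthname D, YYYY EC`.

Sene 18, 1655 EC

Julian Day Number of the source date = 2328631.
Converting JDN 2328631 to the Ethiopian calendar gives 18 Sene 1655 EC.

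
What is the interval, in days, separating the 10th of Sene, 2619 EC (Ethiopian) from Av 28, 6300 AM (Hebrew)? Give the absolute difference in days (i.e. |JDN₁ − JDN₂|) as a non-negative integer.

First date → JDN 2680724; second date → JDN 2649020.
The interval is |2680724 − 2649020| = 31704 days.

31704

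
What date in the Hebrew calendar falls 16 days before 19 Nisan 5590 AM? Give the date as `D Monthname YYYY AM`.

3 Nisan 5590 AM

Counting 16 days back from JDN 2389555 reaches JDN 2389539, which is 3 Nisan 5590 AM.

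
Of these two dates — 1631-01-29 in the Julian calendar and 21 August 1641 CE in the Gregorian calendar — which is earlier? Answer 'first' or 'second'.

Converting both to JDN: 2316809 vs 2320656; the smaller is the first.

first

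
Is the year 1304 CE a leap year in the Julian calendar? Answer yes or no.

1304 mod 4 = 0, so it is a leap year in the Julian calendar.

yes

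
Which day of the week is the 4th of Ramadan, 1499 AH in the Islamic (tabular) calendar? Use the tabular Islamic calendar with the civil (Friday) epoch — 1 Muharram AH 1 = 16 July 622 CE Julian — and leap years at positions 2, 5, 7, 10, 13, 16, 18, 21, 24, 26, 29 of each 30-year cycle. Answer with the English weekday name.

Equivalently 4 August 2076 Gregorian, JDN 2479520.
JDN 2479520 mod 7 = 1, and JDN 0 was a Monday, so this is a Tuesday.

Tuesday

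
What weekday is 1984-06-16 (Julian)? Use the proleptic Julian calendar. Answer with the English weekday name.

In the Gregorian calendar this is 29 June 1984 (JDN 2445881).
Since JDN mod 7 = 4 (0 = Monday), the day is Friday.

Friday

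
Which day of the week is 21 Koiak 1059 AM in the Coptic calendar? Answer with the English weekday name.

Tuesday

Equivalently 25 December 1342 Gregorian, JDN 2211574.
JDN 2211574 mod 7 = 1, and JDN 0 was a Monday, so this is a Tuesday.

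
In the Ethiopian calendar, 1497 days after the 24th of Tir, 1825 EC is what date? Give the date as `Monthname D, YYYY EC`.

JDN of the 24th of Tir, 1825 EC = 2390580.
2390580 + 1497 = 2392077.
JDN 2392077 in the Ethiopian calendar is Yekatit 30, 1829 EC.

Yekatit 30, 1829 EC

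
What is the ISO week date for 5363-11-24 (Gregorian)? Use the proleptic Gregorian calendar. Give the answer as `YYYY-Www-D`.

5363-W47-4

The weekday is Thursday (ISO weekday 4).
That Thursday belongs to ISO week 47 of ISO year 5363.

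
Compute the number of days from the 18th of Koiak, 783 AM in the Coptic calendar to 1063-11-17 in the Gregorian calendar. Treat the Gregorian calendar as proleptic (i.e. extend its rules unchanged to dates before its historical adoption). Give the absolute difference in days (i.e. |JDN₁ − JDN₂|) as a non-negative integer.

1129

First date → JDN 2110762; second date → JDN 2109633.
The interval is |2110762 − 2109633| = 1129 days.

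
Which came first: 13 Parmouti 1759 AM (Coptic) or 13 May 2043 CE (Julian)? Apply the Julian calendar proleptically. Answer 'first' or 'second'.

The two dates have Julian Day Numbers 2467361 and 2467396 respectively.
Since 2467361 < 2467396, the first date comes first.

first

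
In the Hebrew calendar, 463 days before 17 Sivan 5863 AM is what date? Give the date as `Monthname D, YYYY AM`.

Adar 25, 5862 AM

The starting date is JDN 2489337; 2489337 − 463 = 2488874.
JDN 2488874 corresponds to Adar 25, 5862 AM.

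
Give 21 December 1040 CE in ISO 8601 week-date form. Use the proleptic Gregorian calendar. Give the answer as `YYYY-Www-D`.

1040-W52-1

The weekday is Monday (ISO weekday 1).
That Monday belongs to ISO week 52 of ISO year 1040.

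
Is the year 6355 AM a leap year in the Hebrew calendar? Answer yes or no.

Hebrew year 6355 is year 9 of its 19-year Metonic cycle; leap years are at positions 3, 6, 8, 11, 14, 17, 19, so it is a common year (12 months).

no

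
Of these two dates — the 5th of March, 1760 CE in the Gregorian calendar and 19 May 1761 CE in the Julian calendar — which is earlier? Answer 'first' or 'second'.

The two dates have Julian Day Numbers 2363951 and 2364402 respectively.
Since 2363951 < 2364402, the first date comes first.

first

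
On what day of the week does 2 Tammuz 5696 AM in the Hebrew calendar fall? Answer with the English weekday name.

Monday

Equivalently 22 June 1936 Gregorian, JDN 2428342.
2428342 ≡ 0 (mod 7); counting from Monday = 0 gives Monday.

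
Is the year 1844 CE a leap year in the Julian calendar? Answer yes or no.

yes

1844 mod 4 = 0, so it is a leap year in the Julian calendar.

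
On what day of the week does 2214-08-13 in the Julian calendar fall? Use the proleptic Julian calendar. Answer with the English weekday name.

In the Gregorian calendar this is 28 August 2214 (JDN 2529946).
Since JDN mod 7 = 6 (0 = Monday), the day is Sunday.

Sunday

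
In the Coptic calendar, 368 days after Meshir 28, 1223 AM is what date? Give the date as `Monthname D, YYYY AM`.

JDN of Meshir 28, 1223 AM = 2271542.
2271542 + 368 = 2271910.
JDN 2271910 in the Coptic calendar is Meshir 30, 1224 AM.

Meshir 30, 1224 AM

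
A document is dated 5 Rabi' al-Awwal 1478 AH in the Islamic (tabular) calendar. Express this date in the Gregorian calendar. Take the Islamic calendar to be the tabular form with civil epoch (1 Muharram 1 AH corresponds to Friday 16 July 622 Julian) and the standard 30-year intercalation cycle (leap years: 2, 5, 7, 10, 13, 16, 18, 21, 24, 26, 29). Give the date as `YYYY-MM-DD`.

2055-09-27

Both dates share Julian Day Number 2471903; in the Gregorian calendar that is 27 September 2055 CE.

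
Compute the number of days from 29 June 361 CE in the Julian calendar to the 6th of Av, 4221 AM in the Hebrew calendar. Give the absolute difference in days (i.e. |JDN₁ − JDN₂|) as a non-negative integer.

36555

JDN of the first date = 1853093.
JDN of the second date = 1889648.
|1889648 − 1853093| = 36555.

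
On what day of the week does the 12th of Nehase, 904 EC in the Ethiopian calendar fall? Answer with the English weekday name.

Equivalently 10 August 912 Gregorian, JDN 2054383.
JDN 2054383 mod 7 = 2, and JDN 0 was a Monday, so this is a Wednesday.

Wednesday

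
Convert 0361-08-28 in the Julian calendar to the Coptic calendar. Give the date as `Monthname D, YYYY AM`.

Pi Kogi Enavot 5, 77 AM

Both dates share Julian Day Number 1853153; in the Coptic calendar that is 5 Pi Kogi Enavot 77 AM.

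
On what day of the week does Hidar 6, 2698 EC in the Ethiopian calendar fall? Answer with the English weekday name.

In the Gregorian calendar this is 21 November 2705 (JDN 2709365).
Since JDN mod 7 = 1 (0 = Monday), the day is Tuesday.

Tuesday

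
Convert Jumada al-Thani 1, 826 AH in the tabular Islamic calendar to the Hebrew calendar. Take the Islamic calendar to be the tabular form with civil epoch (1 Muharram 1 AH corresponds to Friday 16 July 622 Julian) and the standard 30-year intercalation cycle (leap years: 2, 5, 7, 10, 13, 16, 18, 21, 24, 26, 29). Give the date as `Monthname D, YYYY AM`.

Both dates share Julian Day Number 2240940; in the Hebrew calendar that is 2 Sivan 5183 AM.

Sivan 2, 5183 AM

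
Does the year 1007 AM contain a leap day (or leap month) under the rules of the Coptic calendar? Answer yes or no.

1007 mod 4 = 3; in the Coptic calendar a year is leap when year mod 4 = 3, so it is a leap year.

yes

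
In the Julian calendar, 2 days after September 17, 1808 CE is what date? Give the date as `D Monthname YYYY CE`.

JDN of September 17, 1808 CE = 2381690.
2381690 + 2 = 2381692.
JDN 2381692 in the Julian calendar is 19 September 1808 CE.

19 September 1808 CE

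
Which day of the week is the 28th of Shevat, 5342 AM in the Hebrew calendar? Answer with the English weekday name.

Sunday

In the Gregorian calendar this is 31 January 1582 (JDN 2298904).
2298904 ≡ 6 (mod 7); counting from Monday = 0 gives Sunday.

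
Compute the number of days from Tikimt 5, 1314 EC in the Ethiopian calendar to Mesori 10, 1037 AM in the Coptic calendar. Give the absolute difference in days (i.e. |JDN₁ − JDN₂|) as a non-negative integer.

60

First date → JDN 2203828; second date → JDN 2203768.
The interval is |2203828 − 2203768| = 60 days.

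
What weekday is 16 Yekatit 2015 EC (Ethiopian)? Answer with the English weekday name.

This is JDN 2459999 (23 February 2023 Gregorian).
Since JDN mod 7 = 3 (0 = Monday), the day is Thursday.

Thursday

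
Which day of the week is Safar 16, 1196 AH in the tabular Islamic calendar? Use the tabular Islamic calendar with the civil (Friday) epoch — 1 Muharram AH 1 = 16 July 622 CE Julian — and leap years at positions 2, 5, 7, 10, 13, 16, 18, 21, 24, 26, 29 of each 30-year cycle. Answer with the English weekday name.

This is JDN 2371953 (31 January 1782 Gregorian).
Since JDN mod 7 = 3 (0 = Monday), the day is Thursday.

Thursday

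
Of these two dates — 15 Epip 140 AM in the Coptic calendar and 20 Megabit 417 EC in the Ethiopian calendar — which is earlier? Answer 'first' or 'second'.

first

The two dates have Julian Day Numbers 1876114 and 1876364 respectively.
Since 1876114 < 1876364, the first date comes first.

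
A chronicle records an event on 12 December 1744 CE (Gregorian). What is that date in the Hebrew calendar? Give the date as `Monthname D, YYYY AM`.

Tevet 7, 5505 AM

Julian Day Number of the source date = 2358389.
Converting JDN 2358389 to the Hebrew calendar gives 7 Tevet 5505 AM.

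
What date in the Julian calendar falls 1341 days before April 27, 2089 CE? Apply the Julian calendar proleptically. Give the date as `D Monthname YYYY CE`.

JDN of April 27, 2089 CE = 2484182.
2484182 − 1341 = 2482841.
JDN 2482841 in the Julian calendar is 25 August 2085 CE.

25 August 2085 CE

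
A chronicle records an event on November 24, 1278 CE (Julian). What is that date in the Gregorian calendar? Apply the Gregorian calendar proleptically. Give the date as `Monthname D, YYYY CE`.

The Julian–Gregorian offset here is 7 days (Julian trailing).
24 November 1278 Julian + 7 days → 1 December 1278 Gregorian.

December 1, 1278 CE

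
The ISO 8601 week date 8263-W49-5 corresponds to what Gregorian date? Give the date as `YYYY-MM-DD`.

8263-12-04

ISO week 1 of 8263 is the week containing the first Thursday of 8263.
Week 49, day 5 (Friday) lands on 8263-12-04.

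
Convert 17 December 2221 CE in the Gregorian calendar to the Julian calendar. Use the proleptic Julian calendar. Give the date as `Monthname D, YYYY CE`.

December 2, 2221 CE

At this point the Julian calendar is 15 days behind the Gregorian.
17 December 2221 Gregorian − 15 days → 2 December 2221 Julian.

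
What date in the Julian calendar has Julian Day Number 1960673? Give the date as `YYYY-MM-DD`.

JDN 1960673 is 15 January 656 in the proleptic Gregorian calendar.
In the Julian calendar that day is 0656-01-12.

0656-01-12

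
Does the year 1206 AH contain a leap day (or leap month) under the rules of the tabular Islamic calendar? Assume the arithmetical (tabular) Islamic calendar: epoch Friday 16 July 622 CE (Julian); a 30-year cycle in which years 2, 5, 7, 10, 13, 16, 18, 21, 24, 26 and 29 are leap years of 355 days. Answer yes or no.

no

Year 1206 AH is year 6 of its 30-year cycle; leap positions are 2, 5, 7, 10, 13, 16, 18, 21, 24, 26, 29, so it is a common year (354 days).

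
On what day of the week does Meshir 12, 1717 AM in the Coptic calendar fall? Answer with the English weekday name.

Monday

Equivalently 19 February 2001 Gregorian, JDN 2451960.
Since JDN mod 7 = 0 (0 = Monday), the day is Monday.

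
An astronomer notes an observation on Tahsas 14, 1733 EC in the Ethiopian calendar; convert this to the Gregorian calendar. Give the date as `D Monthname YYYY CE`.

Julian Day Number of the source date = 2356937.
Converting JDN 2356937 to the Gregorian calendar gives 21 December 1740 CE.

21 December 1740 CE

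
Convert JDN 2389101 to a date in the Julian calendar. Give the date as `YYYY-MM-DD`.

JDN 2389101 is 13 January 1829 in the Gregorian calendar.
In the Julian calendar that day is 1829-01-01.

1829-01-01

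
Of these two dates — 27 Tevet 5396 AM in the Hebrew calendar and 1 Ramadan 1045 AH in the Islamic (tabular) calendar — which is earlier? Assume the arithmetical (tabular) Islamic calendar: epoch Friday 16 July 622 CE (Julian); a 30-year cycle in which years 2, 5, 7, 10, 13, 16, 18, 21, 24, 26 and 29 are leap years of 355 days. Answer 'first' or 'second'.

The two dates have Julian Day Numbers 2318601 and 2318635 respectively.
Since 2318601 < 2318635, the first date comes first.

first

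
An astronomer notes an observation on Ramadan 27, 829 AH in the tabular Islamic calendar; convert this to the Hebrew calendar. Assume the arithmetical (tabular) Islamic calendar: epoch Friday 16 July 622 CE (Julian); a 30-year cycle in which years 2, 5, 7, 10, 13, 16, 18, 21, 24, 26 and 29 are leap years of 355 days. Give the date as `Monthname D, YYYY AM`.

Both dates share Julian Day Number 2242118; in the Hebrew calendar that is 29 Av 5186 AM.

Av 29, 5186 AM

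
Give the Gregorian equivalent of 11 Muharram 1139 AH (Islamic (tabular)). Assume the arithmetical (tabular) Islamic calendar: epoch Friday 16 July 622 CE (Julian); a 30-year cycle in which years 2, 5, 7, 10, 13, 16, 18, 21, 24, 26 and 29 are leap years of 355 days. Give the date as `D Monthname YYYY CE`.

Both dates share Julian Day Number 2351719; in the Gregorian calendar that is 8 September 1726 CE.

8 September 1726 CE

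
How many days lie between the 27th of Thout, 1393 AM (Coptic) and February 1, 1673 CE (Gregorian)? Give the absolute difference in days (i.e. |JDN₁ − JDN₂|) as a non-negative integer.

1341

First date → JDN 2333484; second date → JDN 2332143.
The interval is |2333484 − 2332143| = 1341 days.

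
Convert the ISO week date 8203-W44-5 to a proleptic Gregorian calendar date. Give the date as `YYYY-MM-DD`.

ISO week 1 of 8203 is the week containing the first Thursday of 8203.
Week 44, day 5 (Friday) lands on 8203-11-04.

8203-11-04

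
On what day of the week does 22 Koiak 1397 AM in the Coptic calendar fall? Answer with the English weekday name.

Equivalently 28 December 1680 Gregorian, JDN 2335030.
2335030 ≡ 5 (mod 7); counting from Monday = 0 gives Saturday.

Saturday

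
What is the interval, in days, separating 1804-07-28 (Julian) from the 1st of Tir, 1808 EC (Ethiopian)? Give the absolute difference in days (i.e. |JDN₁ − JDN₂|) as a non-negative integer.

First date → JDN 2380178; second date → JDN 2384348.
The interval is |2380178 − 2384348| = 4170 days.

4170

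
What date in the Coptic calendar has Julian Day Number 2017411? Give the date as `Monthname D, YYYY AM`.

JDN 2017411 is 20 May 811 in the proleptic Gregorian calendar.
In the Coptic calendar that day is Pashons 21, 527 AM.

Pashons 21, 527 AM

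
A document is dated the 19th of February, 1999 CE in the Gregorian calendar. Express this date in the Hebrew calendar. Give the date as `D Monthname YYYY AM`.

Both dates share Julian Day Number 2451229; in the Hebrew calendar that is 3 Adar 5759 AM.

3 Adar 5759 AM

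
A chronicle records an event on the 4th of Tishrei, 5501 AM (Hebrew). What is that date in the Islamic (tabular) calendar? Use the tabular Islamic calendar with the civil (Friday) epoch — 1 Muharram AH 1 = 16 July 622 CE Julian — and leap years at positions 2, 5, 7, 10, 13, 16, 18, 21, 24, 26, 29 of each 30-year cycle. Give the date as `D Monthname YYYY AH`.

The source date corresponds to 25 September 1740 in the Gregorian calendar (JDN 2356850).
That day falls on 4 Rajab 1153 AH in the tabular Islamic calendar.

4 Rajab 1153 AH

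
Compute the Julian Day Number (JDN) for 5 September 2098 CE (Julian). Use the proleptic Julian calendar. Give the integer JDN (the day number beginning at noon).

In the Gregorian calendar the same day is 18 September 2098.
JDN 2400001 is 17 November 1858 CE (Gregorian), MJD 0; the target day is +87599 days from there, so JDN = 2487600.

2487600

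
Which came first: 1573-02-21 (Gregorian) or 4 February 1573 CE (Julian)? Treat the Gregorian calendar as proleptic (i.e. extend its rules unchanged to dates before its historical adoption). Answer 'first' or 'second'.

First date → JDN 2295638; second date → JDN 2295631.
JDN 2295631 < JDN 2295638, so the second date is earlier.

second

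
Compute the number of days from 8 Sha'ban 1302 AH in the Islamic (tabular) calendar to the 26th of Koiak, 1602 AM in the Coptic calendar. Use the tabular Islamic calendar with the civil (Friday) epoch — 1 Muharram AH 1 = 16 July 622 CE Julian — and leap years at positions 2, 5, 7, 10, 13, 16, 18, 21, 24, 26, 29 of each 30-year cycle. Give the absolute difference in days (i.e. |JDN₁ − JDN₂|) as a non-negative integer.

225

JDN of the first date = 2409685.
JDN of the second date = 2409910.
|2409910 − 2409685| = 225.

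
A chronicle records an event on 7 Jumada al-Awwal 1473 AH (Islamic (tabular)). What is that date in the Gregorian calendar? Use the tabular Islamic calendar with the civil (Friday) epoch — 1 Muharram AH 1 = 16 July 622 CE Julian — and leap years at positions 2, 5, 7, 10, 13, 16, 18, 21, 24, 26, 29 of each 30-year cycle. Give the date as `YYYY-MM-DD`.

2051-01-20

Julian Day Number of the source date = 2470192.
Converting JDN 2470192 to the Gregorian calendar gives 20 January 2051 CE.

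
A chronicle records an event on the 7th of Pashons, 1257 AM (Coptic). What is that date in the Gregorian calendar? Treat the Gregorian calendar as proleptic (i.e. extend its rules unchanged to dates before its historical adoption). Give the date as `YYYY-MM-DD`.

1541-05-12

Julian Day Number of the source date = 2284030.
Converting JDN 2284030 to the Gregorian calendar gives 12 May 1541 CE.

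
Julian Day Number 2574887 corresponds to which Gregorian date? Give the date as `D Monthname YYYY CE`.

13 September 2337 CE

Counting from JDN 2299161 = 15 Oct 1582 gives an offset of 275726 days.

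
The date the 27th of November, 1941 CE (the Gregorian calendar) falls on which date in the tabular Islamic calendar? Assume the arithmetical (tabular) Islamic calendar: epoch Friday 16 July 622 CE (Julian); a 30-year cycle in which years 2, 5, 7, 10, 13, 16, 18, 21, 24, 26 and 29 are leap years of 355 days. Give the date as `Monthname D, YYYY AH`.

Dhu al-Qa'dah 8, 1360 AH

Both dates share Julian Day Number 2430326; in the tabular Islamic calendar that is 8 Dhu al-Qa'dah 1360 AH.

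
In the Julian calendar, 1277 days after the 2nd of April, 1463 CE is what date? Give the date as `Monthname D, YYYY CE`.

September 30, 1466 CE

Counting 1277 days forward from JDN 2255510 reaches JDN 2256787, which is September 30, 1466 CE.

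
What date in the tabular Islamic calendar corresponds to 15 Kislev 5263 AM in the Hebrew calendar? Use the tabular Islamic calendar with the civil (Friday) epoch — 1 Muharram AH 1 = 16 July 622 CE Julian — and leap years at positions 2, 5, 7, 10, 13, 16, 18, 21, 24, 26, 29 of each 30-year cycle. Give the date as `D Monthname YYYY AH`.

Both dates share Julian Day Number 2269982; in the tabular Islamic calendar that is 14 Jumada al-Awwal 908 AH.

14 Jumada al-Awwal 908 AH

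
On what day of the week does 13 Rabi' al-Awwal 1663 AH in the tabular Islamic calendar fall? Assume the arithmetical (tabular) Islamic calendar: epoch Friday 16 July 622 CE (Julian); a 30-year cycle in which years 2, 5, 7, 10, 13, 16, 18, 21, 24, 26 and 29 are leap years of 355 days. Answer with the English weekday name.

Thursday

Equivalently 2 April 2235 Gregorian, JDN 2537468.
JDN 2537468 mod 7 = 3, and JDN 0 was a Monday, so this is a Thursday.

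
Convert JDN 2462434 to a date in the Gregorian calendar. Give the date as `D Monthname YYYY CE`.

Counting from JDN 2299161 = 15 Oct 1582 gives an offset of 163273 days.

24 October 2029 CE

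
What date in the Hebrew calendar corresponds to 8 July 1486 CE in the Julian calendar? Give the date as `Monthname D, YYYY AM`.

Julian Day Number of the source date = 2264008.
Converting JDN 2264008 to the Hebrew calendar gives 6 Av 5246 AM.

Av 6, 5246 AM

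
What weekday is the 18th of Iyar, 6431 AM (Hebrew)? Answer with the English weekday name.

Friday

This is JDN 2696761 (19 May 2671 Gregorian).
Since JDN mod 7 = 4 (0 = Monday), the day is Friday.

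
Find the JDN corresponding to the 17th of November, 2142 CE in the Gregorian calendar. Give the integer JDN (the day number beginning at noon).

JDN 2451545 is 1 January 2000 CE (Gregorian); the target day is +52185 days from there, so JDN = 2503730.

2503730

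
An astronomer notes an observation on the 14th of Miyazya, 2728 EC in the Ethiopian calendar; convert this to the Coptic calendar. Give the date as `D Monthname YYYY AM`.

Julian Day Number of the source date = 2720481.
Converting JDN 2720481 to the Coptic calendar gives 14 Parmouti 2452 AM.

14 Parmouti 2452 AM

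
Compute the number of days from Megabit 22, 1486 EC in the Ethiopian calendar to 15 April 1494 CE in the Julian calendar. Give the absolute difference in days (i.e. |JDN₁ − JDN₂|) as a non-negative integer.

28

JDN of the first date = 2266818.
JDN of the second date = 2266846.
|2266846 − 2266818| = 28.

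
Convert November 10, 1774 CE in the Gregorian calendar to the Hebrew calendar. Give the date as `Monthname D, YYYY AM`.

Kislev 7, 5535 AM

Julian Day Number of the source date = 2369314.
Converting JDN 2369314 to the Hebrew calendar gives 7 Kislev 5535 AM.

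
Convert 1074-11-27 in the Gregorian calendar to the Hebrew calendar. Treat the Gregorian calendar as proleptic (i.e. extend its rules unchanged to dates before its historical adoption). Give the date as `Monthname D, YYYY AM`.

Julian Day Number of the source date = 2113661.
Converting JDN 2113661 to the Hebrew calendar gives 28 Cheshvan 4835 AM.

Cheshvan 28, 4835 AM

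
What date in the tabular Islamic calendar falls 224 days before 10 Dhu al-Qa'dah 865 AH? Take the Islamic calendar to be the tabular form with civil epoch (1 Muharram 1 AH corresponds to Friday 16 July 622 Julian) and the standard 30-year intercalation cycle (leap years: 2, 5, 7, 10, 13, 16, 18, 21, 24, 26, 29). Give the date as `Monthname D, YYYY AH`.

JDN of 10 Dhu al-Qa'dah 865 AH = 2254917.
2254917 − 224 = 2254693.
JDN 2254693 in the tabular Islamic calendar is Rabi' al-Awwal 22, 865 AH.

Rabi' al-Awwal 22, 865 AH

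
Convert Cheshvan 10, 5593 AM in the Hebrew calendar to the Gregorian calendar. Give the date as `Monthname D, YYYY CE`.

Julian Day Number of the source date = 2390491.
Converting JDN 2390491 to the Gregorian calendar gives 3 November 1832 CE.

November 3, 1832 CE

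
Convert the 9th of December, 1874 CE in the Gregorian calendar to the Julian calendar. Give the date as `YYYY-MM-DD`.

1874-11-27

For dates in this range the Gregorian date is 12 days ahead of the Julian.
9 December 1874 Gregorian − 12 days → 27 November 1874 Julian.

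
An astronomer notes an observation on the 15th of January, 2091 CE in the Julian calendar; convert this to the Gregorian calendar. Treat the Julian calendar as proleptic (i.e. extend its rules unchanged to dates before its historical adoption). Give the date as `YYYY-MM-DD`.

For dates in this range the Gregorian date is 13 days ahead of the Julian.
15 January 2091 Julian + 13 days → 28 January 2091 Gregorian.

2091-01-28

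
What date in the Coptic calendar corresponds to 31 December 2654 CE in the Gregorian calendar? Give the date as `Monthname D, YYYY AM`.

Koiak 17, 2371 AM

Julian Day Number of the source date = 2690778.
Converting JDN 2690778 to the Coptic calendar gives 17 Koiak 2371 AM.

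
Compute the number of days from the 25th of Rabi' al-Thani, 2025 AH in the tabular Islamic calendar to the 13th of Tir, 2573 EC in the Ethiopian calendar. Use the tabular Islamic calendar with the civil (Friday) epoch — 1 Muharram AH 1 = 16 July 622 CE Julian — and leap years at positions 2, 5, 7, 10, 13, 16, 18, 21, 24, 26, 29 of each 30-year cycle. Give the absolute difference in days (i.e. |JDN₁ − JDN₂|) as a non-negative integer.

First date → JDN 2665791; second date → JDN 2663776.
The interval is |2665791 − 2663776| = 2015 days.

2015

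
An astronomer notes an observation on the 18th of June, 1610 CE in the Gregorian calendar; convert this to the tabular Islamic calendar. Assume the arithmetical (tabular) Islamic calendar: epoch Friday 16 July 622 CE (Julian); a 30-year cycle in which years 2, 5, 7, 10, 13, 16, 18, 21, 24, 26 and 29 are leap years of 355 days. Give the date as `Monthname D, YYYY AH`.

Both dates share Julian Day Number 2309269; in the tabular Islamic calendar that is 26 Rabi' al-Awwal 1019 AH.

Rabi' al-Awwal 26, 1019 AH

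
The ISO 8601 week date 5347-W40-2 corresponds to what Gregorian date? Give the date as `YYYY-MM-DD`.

ISO week 1 of 5347 is the week containing the first Thursday of 5347.
Week 40, day 2 (Tuesday) lands on 5347-10-03.

5347-10-03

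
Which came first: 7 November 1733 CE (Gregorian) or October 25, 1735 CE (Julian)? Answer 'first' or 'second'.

Converting both to JDN: 2354336 vs 2355064; the smaller is the first.

first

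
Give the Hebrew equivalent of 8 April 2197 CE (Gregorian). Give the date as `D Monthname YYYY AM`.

Both dates share Julian Day Number 2523596; in the Hebrew calendar that is 21 Nisan 5957 AM.

21 Nisan 5957 AM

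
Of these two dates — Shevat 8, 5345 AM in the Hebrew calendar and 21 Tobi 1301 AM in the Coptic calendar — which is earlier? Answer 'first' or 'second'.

Converting both to JDN: 2299977 vs 2299995; the smaller is the first.

first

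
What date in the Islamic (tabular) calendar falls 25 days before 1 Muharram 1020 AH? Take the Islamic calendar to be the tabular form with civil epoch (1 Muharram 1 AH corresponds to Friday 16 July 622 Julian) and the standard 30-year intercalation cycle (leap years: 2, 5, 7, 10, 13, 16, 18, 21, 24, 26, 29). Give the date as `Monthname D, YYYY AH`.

Counting 25 days back from JDN 2309540 reaches JDN 2309515, which is Dhu al-Hijjah 6, 1019 AH.

Dhu al-Hijjah 6, 1019 AH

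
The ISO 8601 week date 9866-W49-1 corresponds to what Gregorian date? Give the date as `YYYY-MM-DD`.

9866-12-03

ISO week 1 of 9866 is the week containing the first Thursday of 9866.
Week 49, day 1 (Monday) lands on 9866-12-03.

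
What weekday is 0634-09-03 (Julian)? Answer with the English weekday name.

Equivalently 6 September 634 Gregorian, JDN 1952872.
1952872 ≡ 5 (mod 7); counting from Monday = 0 gives Saturday.

Saturday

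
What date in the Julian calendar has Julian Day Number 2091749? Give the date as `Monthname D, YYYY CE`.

November 24, 1014 CE

The proleptic Gregorian equivalent of JDN 2091749 is 30 November 1014.
In the Julian calendar that day is November 24, 1014 CE.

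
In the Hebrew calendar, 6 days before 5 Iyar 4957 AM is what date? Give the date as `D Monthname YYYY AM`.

Counting 6 days back from JDN 2158377 reaches JDN 2158371, which is 29 Nisan 4957 AM.

29 Nisan 4957 AM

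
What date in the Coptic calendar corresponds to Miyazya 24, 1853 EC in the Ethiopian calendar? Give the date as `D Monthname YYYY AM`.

Julian Day Number of the source date = 2400897.
Converting JDN 2400897 to the Coptic calendar gives 24 Parmouti 1577 AM.

24 Parmouti 1577 AM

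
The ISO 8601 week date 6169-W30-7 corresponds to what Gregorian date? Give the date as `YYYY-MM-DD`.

ISO week 1 of 6169 is the week containing the first Thursday of 6169.
Week 30, day 7 (Sunday) lands on 6169-07-30.

6169-07-30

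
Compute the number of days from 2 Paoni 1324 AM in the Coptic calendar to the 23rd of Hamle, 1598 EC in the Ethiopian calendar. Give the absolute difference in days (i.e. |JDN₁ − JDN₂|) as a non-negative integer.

First date → JDN 2308527; second date → JDN 2307847.
The interval is |2308527 − 2307847| = 680 days.

680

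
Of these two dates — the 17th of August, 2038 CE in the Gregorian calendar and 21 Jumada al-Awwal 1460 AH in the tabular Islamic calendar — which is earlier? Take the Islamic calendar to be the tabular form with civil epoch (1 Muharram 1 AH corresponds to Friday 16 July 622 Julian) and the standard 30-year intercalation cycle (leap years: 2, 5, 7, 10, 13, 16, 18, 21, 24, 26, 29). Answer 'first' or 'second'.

The two dates have Julian Day Numbers 2465653 and 2465599 respectively.
Since 2465599 < 2465653, the second date comes first.

second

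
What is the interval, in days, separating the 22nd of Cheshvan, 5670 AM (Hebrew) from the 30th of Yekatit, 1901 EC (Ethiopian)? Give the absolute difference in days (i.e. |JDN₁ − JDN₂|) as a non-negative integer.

First date → JDN 2418617; second date → JDN 2418375.
The interval is |2418617 − 2418375| = 242 days.

242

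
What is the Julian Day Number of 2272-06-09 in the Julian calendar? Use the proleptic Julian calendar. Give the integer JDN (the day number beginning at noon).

Equivalently 24 June 2272 (Gregorian).
JDN 2299161 is 15 October 1582 CE (Gregorian); the target day is +251905 days from there, so JDN = 2551066.

2551066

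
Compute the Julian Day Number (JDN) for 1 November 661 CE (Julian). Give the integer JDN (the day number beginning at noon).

Equivalently 4 November 661 (proleptic Gregorian).
JDN 2299161 is 15 October 1582 CE (Gregorian); the target day is −336368 days from there, so JDN = 1962793.

1962793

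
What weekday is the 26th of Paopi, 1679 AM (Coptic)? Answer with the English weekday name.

This is JDN 2437974 (5 November 1962 Gregorian).
2437974 ≡ 0 (mod 7); counting from Monday = 0 gives Monday.

Monday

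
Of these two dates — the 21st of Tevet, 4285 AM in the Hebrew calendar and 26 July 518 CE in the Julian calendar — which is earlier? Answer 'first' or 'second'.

second

The two dates have Julian Day Numbers 1912816 and 1910464 respectively.
Since 1910464 < 1912816, the second date comes first.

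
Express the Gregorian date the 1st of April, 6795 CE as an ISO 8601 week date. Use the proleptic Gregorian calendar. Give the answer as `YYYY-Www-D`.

The weekday is Saturday (ISO weekday 6).
That Saturday belongs to ISO week 13 of ISO year 6795.

6795-W13-6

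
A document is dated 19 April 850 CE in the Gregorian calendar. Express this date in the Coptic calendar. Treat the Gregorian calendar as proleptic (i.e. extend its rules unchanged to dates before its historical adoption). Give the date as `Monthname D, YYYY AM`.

Both dates share Julian Day Number 2031625; in the Coptic calendar that is 20 Parmouti 566 AM.

Parmouti 20, 566 AM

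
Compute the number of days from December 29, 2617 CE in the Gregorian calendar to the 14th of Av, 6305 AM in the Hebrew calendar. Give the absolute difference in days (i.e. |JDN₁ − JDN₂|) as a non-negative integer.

26454

First date → JDN 2677262; second date → JDN 2650808.
The interval is |2677262 − 2650808| = 26454 days.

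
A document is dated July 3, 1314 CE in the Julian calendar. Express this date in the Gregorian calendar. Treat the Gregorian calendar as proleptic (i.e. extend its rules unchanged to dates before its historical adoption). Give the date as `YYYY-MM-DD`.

For dates in this range the Gregorian date is 8 days ahead of the Julian.
3 July 1314 Julian + 8 days → 11 July 1314 Gregorian.

1314-07-11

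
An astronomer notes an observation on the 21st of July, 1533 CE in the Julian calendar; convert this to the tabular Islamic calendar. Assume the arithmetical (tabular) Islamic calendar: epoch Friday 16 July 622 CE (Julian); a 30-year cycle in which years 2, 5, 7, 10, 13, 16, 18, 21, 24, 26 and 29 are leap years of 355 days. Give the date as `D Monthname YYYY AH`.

Both dates share Julian Day Number 2281188; in the tabular Islamic calendar that is 28 Dhu al-Hijjah 939 AH.

28 Dhu al-Hijjah 939 AH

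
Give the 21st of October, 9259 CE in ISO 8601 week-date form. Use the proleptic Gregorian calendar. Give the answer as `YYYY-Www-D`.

9259-W43-2

The weekday is Tuesday (ISO weekday 2).
That Tuesday belongs to ISO week 43 of ISO year 9259.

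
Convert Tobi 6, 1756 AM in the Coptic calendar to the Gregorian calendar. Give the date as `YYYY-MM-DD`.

Julian Day Number of the source date = 2466169.
Converting JDN 2466169 to the Gregorian calendar gives 15 January 2040 CE.

2040-01-15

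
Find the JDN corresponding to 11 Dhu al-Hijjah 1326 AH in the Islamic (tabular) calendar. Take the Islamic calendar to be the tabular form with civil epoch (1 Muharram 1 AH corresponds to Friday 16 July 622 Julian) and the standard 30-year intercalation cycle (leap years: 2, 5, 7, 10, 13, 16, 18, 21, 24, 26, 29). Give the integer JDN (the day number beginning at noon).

2418311

In the Gregorian calendar the same day is 4 January 1909.
JDN 2400001 is 17 November 1858 CE (Gregorian), MJD 0; the target day is +18310 days from there, so JDN = 2418311.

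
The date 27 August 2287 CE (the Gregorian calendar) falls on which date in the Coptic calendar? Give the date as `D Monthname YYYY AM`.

Julian Day Number of the source date = 2556608.
Converting JDN 2556608 to the Coptic calendar gives 19 Mesori 2003 AM.

19 Mesori 2003 AM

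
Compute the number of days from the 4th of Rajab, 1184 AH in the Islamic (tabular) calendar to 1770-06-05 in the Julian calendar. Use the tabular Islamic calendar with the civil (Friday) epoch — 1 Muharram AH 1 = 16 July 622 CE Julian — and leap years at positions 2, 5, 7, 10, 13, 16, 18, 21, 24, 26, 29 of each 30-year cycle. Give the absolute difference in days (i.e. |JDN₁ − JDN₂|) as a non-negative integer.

130

First date → JDN 2367836; second date → JDN 2367706.
The interval is |2367836 − 2367706| = 130 days.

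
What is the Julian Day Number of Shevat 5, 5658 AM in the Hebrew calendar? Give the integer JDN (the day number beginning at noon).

In the Gregorian calendar the same day is 28 January 1898.
JDN 2400001 is 17 November 1858 CE (Gregorian), MJD 0; the target day is +14317 days from there, so JDN = 2414318.

2414318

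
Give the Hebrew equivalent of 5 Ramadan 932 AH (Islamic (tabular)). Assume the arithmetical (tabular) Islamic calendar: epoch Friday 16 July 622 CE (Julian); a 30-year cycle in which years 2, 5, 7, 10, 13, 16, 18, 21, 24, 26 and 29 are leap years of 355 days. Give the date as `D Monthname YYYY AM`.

The source date corresponds to 25 June 1526 in the proleptic Gregorian calendar (JDN 2278595).
That day falls on 4 Tammuz 5286 AM in the Hebrew calendar.

4 Tammuz 5286 AM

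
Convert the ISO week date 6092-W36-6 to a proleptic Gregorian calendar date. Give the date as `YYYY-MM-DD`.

ISO week 1 of 6092 is the week containing the first Thursday of 6092.
Week 36, day 6 (Saturday) lands on 6092-09-06.

6092-09-06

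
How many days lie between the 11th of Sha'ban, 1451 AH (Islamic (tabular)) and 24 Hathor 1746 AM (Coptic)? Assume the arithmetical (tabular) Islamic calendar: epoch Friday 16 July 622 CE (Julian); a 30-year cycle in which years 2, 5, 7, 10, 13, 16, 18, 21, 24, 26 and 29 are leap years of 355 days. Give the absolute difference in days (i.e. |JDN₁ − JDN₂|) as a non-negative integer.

15

First date → JDN 2462489; second date → JDN 2462474.
The interval is |2462489 − 2462474| = 15 days.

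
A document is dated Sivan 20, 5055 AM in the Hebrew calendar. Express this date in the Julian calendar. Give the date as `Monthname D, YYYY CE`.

Julian Day Number of the source date = 2194212.
Converting JDN 2194212 to the Julian calendar gives 5 June 1295 CE.

June 5, 1295 CE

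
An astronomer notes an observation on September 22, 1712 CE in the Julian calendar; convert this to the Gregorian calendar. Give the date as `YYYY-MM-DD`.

1712-10-03

For dates in this range the Gregorian date is 11 days ahead of the Julian.
22 September 1712 Julian + 11 days → 3 October 1712 Gregorian.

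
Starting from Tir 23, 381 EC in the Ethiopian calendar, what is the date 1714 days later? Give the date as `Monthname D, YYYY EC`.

Tikimt 1, 386 EC

The starting date is JDN 1863158; 1863158 + 1714 = 1864872.
JDN 1864872 corresponds to Tikimt 1, 386 EC.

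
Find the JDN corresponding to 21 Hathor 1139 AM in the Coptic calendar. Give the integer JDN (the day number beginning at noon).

In the proleptic Gregorian calendar the same day is 26 November 1422.
JDN 2451545 is 1 January 2000 CE (Gregorian); the target day is −210781 days from there, so JDN = 2240764.

2240764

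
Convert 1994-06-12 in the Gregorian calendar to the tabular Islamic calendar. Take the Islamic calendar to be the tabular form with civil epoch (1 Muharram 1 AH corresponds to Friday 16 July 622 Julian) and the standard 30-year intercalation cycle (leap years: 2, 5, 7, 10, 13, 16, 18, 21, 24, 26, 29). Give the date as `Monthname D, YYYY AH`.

Both dates share Julian Day Number 2449516; in the tabular Islamic calendar that is 3 Muharram 1415 AH.

Muharram 3, 1415 AH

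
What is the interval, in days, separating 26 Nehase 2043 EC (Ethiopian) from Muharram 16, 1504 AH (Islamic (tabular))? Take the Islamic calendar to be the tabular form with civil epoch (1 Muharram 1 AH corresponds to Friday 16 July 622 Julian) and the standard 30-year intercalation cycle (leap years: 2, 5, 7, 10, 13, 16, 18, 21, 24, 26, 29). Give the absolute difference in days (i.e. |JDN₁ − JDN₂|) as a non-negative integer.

10652

First date → JDN 2470416; second date → JDN 2481068.
The interval is |2470416 − 2481068| = 10652 days.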